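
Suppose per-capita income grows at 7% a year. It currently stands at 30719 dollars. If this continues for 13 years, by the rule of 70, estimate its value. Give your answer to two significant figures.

Doubling time ≈ 70/7 = 10.00 years.
13 years is 13/10.00 ≈ 1.30 doublings, a factor of 2^1.30 ≈ 2.46.
30719 × 2.46 ≈ 76000 dollars.

about 76000 dollars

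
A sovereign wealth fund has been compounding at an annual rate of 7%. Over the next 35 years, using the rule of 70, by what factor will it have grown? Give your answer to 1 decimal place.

roughly 11.3 times

Doubling time ≈ 70/7 = 10.00 years.
35 years / 10.00 ≈ 3.50 doublings → factor 2^3.50 ≈ 11.3.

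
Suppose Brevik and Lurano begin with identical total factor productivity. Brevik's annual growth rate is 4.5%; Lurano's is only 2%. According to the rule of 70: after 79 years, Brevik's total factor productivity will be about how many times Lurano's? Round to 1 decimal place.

about 7.1 times

Rate gap = 4.5% − 2% = 2.5 points.
The ratio doubles every 70/2.5 ≈ 28.00 years.
79/28.00 ≈ 2.82 doublings → ratio ≈ 2^2.82 ≈ 7.1.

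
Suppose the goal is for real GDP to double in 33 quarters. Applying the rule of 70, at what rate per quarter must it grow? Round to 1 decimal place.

70 / 33 ≈ 2.12, so about 2.1% per quarter.

about 2.1%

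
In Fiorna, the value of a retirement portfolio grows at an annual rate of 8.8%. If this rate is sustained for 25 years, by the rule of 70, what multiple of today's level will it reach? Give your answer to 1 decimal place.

Doubles every ≈ 7.95 years (70/8.8).
25 years is 3.14 doublings; 2^3.14 ≈ 8.8×.

roughly 8.8 times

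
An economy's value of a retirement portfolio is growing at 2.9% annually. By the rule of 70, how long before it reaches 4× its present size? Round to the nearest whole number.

At 2.9% it doubles every 70/2.9 ≈ 24.14 years.
4× is 2 doublings, so 2 × 24.14 ≈ 48 years.

approximately 48 years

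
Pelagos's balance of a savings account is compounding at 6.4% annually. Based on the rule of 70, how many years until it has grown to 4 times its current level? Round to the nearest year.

Doubling time ≈ 70/6.4 = 10.94 years.
Getting to 4× needs 2 doublings: 2 × 10.94 ≈ 22 years.

≈ 22 years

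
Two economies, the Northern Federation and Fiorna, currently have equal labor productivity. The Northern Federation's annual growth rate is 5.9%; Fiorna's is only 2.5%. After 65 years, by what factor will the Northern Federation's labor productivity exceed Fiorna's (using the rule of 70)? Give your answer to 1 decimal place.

roughly 8.9 times

Only the 3.4-point difference matters.
70/3.4 ≈ 20.59 years per doubling of the ratio; 65 years gives 3.16 doublings, so ≈ 8.9×.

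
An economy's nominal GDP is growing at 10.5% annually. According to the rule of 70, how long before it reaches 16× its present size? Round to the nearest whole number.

27 years

At 10.5% it doubles every 70/10.5 ≈ 6.67 years.
16× is 4 doublings, so 4 × 6.67 ≈ 27 years.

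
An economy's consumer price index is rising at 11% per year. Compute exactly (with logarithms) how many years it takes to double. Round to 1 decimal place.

6.6 years

t = ln(2) / ln(1 + 0.11) = 0.6931 / 0.104360 ≈ 6.64.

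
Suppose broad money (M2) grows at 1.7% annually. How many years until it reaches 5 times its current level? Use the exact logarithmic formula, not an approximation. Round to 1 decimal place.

95.5 years

t = ln(5) / ln(1 + 0.017) = 1.6094 / 0.016857 ≈ 95.47.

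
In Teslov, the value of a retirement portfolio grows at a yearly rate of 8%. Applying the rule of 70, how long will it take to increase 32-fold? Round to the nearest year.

approximately 44 years

Doubling time ≈ 70/8 = 8.75 years.
32 = 2^5, so 5 doublings → 44 years.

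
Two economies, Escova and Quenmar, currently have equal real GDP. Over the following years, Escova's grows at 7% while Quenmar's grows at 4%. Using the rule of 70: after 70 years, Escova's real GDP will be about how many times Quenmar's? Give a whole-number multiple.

approximately 8 times

Only the 3-point difference matters.
70/3 ≈ 23.33 years per doubling of the ratio; 70 years gives 3.00 doublings, so ≈ 8×.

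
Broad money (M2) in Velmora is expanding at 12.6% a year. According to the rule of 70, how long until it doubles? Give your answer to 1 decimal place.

approximately 5.6 years

Doubling time ≈ 70 / 12.6 = 5.56 years.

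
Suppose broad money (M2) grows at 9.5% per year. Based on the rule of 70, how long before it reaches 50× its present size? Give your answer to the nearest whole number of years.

approximately 42 years

At 9.5% it doubles every 70/9.5 ≈ 7.37 years.
50× is log₂ 50 ≈ 5.64 doublings, so ≈ 5.64 × 7.37 = 42 years.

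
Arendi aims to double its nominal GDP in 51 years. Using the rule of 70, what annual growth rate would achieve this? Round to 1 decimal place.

70 / 51 ≈ 1.37, so about 1.4% annually.

1.4%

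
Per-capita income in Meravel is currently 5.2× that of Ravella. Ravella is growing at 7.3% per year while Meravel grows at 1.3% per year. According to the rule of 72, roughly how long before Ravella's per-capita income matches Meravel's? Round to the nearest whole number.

What matters is the difference: 6 pp.
Rule of 72 on the gap: the ratio halves every 72/6 ≈ 12.00 years.
A 5.2× gap takes log₂(5.2) ≈ 2.38 halvings to close: 2.38 × 12.00 ≈ 29 years.

approximately 29 years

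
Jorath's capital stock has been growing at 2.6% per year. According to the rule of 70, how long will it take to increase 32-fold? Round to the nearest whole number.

around 135 years

At 2.6% it doubles every 70/2.6 ≈ 26.92 years.
32× is 5 doublings, so 5 × 26.92 ≈ 135 years.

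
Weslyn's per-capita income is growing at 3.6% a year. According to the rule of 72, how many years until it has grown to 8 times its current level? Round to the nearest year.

Doubling time ≈ 72/3.6 = 20.00 years.
8 = 2^3, so 3 doublings → 60 years.

around 60 years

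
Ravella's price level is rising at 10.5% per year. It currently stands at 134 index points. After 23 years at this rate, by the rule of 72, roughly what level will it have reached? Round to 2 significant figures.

It doubles every 72/10.5 ≈ 6.86 years, so 23 years is 3.35 doublings.
2^3.35 ≈ 10.20; 134 × 10.20 ≈ 1400 index points.

about 1400 index points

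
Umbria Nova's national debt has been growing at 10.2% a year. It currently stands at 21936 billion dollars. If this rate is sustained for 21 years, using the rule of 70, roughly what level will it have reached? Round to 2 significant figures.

about 180000 billion dollars

Doubling time ≈ 70/10.2 = 6.86 years.
21 years is 21/6.86 ≈ 3.06 doublings, a factor of 2^3.06 ≈ 8.34.
21936 × 8.34 ≈ 180000 billion dollars.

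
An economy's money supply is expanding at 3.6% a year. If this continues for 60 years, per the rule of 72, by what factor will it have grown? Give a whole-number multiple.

approximately 8 times

Doubling time ≈ 72/3.6 = 20.00 years.
60/20.00 ≈ 3 doublings, so about 2^3 = 8×.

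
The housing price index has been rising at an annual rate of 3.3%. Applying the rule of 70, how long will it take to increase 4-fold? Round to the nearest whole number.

Doubling time ≈ 70/3.3 = 21.21 years.
4× is 2 doublings, so 2 × 21.21 ≈ 42 years.

42 years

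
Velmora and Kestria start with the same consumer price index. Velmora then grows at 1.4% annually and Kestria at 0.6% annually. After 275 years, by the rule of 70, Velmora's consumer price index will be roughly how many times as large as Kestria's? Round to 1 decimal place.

Rate gap = 1.4% − 0.6% = 0.8 points.
The ratio doubles every 70/0.8 ≈ 87.50 years.
275/87.50 ≈ 3.14 doublings → ratio ≈ 2^3.14 ≈ 8.8.

approximately 8.8 times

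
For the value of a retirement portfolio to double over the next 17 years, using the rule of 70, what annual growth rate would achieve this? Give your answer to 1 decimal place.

70 / 17 ≈ 4.12, so about 4.1% annually.

roughly 4.1%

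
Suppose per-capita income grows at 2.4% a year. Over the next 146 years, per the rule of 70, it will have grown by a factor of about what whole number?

roughly 32 times

70/2.4 ≈ 29.17 years per doubling.
146 years fits 5 doublings: 2^5 = 32.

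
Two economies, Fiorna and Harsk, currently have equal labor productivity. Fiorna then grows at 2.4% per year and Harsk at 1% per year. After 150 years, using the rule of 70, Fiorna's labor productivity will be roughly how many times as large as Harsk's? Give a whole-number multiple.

≈ 8 times

Only the 1.4-point difference matters.
70/1.4 ≈ 50.00 years per doubling of the ratio; 150 years gives 3.00 doublings, so ≈ 8×.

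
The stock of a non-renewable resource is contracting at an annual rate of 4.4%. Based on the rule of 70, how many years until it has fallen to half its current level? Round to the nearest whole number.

roughly 16 years

Halving time ≈ 70 / 4.4 = 15.91 → 16 years.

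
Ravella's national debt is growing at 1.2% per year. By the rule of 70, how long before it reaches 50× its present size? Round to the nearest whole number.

One doubling takes 70/1.2 = 58.33 years.
Reaching 50× takes log₂(50) ≈ 5.64 doublings.
5.64 × 58.33 ≈ 329 years.

approximately 329 years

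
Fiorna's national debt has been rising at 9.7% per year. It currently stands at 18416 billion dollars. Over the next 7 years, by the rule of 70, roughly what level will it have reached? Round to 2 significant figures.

It doubles every 70/9.7 ≈ 7.22 years, so 7 years is 0.97 doublings.
2^0.97 ≈ 1.96; 18416 × 1.96 ≈ 36000 billion dollars.

≈ 36000 billion dollars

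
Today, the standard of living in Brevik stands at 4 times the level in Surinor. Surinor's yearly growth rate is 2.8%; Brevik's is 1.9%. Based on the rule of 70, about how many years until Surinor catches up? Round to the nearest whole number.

The growth-rate gap is 2.8% − 1.9% = 0.9 percentage points.
So the ratio between them halves every 70/0.9 ≈ 77.78 years.
A 4 times gap closes after 2 halvings: 2 × 77.78 ≈ 156 years.

around 156 years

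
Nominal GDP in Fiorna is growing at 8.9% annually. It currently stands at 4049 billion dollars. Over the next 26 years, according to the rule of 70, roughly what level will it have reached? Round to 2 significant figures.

It doubles every 70/8.9 ≈ 7.87 years, so 26 years is 3.30 doublings.
2^3.30 ≈ 9.85; 4049 × 9.85 ≈ 40000 billion dollars.

about 40000 billion dollars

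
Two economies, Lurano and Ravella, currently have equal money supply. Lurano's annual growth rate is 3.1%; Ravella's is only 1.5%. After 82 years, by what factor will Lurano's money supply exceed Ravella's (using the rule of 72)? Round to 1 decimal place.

about 3.5 times

Lurano pulls ahead at 1.6 pp per year, so the ratio doubles every 72/1.6 ≈ 45.00 years.
In 82 years that's 1.82 doublings: 2^1.82 ≈ 3.5.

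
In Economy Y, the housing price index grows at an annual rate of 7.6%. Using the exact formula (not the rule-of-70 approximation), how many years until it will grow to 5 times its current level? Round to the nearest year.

t = ln(5) / ln(1 + 0.076) = 1.6094 / 0.073250 ≈ 21.97.
≈ 22 years.

22 years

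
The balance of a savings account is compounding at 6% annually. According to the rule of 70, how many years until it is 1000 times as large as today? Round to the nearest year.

At 6% it doubles every 70/6 ≈ 11.67 years.
1000× is log₂ 1000 ≈ 9.97 doublings, so ≈ 9.97 × 11.67 = 116 years.

roughly 116 years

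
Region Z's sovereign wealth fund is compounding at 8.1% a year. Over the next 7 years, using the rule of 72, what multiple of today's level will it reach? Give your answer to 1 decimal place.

Doubles every ≈ 8.89 years (72/8.1).
7 years is 0.79 doublings; 2^0.79 ≈ 1.7×.

approximately 1.7 times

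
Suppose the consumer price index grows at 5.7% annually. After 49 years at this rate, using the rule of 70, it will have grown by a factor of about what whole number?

Doubling time ≈ 70/5.7 = 12.28 years.
49/12.28 ≈ 4 doublings, so about 2^4 = 16×.

about 16 times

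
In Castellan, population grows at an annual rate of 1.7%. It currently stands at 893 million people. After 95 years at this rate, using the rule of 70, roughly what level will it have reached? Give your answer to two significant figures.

about 4400 million people

Doubling time ≈ 70/1.7 = 41.18 years.
95 years is 95/41.18 ≈ 2.31 doublings, a factor of 2^2.31 ≈ 4.96.
893 × 4.96 ≈ 4400 million people.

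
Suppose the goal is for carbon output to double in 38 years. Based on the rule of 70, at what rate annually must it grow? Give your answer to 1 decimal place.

70 / 38 ≈ 1.84, so about 1.8% annually.

approximately 1.8%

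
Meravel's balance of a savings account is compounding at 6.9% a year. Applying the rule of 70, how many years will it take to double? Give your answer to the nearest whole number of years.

≈ 10 years

Doubling time ≈ 70 / 6.9 = 10.14 years.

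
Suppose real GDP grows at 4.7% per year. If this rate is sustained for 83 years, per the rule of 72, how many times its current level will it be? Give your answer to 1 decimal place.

Doubling time ≈ 72/4.7 = 15.32 years.
83 years / 15.32 ≈ 5.42 doublings → factor 2^5.42 ≈ 42.8.

≈ 42.8 times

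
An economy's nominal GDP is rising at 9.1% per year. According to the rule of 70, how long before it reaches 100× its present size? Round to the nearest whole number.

One doubling takes 70/9.1 = 7.69 years.
Reaching 100× takes log₂(100) ≈ 6.64 doublings.
6.64 × 7.69 ≈ 51 years.

roughly 51 years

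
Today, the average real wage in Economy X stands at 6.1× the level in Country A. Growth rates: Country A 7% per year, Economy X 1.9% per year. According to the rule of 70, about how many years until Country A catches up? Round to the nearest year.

What matters is the difference: 5.1 pp.
Rule of 70 on the gap: the ratio halves every 70/5.1 ≈ 13.73 years.
A 6.1× gap takes log₂(6.1) ≈ 2.61 halvings to close: 2.61 × 13.73 ≈ 36 years.

roughly 36 years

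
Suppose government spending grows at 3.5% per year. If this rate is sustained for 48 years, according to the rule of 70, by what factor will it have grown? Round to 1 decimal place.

Doubles every ≈ 20.00 years (70/3.5).
48 years is 2.40 doublings; 2^2.40 ≈ 5.3×.

5.3 times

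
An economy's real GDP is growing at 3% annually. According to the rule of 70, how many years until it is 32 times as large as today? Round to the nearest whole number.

roughly 117 years

One doubling takes 70/3 = 23.33 years.
32× is 5 doublings, so 5 × 23.33 ≈ 117 years.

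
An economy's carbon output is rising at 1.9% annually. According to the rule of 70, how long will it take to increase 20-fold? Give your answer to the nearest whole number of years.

around 159 years

One doubling takes 70/1.9 = 36.84 years.
20× is log₂ 20 ≈ 4.32 doublings, so ≈ 4.32 × 36.84 = 159 years.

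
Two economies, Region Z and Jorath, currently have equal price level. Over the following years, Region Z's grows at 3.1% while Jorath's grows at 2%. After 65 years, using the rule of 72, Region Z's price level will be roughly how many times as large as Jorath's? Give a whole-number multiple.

roughly 2 times

Only the 1.1-point difference matters.
72/1.1 ≈ 65.45 years per doubling of the ratio; 65 years gives 0.99 doublings, so ≈ 2×.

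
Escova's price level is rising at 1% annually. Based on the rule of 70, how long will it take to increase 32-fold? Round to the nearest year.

350 years

Doubling time ≈ 70/1 = 70.00 years.
Getting to 32× needs 5 doublings: 5 × 70.00 ≈ 350 years.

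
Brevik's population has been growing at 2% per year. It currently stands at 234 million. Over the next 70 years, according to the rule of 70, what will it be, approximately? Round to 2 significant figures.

approximately 940 million

It doubles every 70/2 ≈ 35.00 years, so 70 years is 2.00 doublings.
2^2.00 ≈ 4.00; 234 × 4.00 ≈ 940 million.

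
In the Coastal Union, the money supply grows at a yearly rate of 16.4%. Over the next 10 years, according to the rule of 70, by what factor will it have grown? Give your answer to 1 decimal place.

Doubling time ≈ 70/16.4 = 4.27 years.
10 years / 4.27 ≈ 2.34 doublings → factor 2^2.34 ≈ 5.1.

about 5.1 times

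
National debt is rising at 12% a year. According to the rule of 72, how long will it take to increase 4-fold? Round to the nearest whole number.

around 12 years

Doubling time ≈ 72/12 = 6.00 years.
4× is 2 doublings, so 2 × 6.00 ≈ 12 years.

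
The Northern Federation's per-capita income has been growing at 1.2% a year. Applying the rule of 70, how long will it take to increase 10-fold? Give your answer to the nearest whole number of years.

roughly 194 years

Doubling time ≈ 70/1.2 = 58.33 years.
Reaching 10× takes log₂(10) ≈ 3.32 doublings.
3.32 × 58.33 ≈ 194 years.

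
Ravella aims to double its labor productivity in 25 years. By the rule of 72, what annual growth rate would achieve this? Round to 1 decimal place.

72 / 25 ≈ 2.88, so about 2.9% a year.

about 2.9% a year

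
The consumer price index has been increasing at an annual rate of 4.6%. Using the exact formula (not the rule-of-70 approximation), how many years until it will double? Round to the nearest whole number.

15 years

t = ln(2) / ln(1 + 0.046) = 0.6931 / 0.044973 ≈ 15.41.
≈ 15 years.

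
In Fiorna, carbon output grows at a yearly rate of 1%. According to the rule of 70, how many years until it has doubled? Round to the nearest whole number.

70/1 ≈ 70.00, so it doubles roughly every 70 years.

about 70 years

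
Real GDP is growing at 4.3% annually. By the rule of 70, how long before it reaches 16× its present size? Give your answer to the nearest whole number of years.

One doubling takes 70/4.3 = 16.28 years.
16× is 4 doublings, so 4 × 16.28 ≈ 65 years.

approximately 65 years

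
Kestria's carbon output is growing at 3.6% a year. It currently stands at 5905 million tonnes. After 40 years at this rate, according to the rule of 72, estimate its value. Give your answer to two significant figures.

It doubles every 72/3.6 ≈ 20.00 years, so 40 years is 2.00 doublings.
2^2.00 ≈ 4.00; 5905 × 4.00 ≈ 24000 million tonnes.

24000 million tonnes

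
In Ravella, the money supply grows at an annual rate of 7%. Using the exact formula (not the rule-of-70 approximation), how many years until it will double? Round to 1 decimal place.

10.2 years

t = ln(2) / ln(1 + 0.07) = 0.6931 / 0.067659 ≈ 10.24.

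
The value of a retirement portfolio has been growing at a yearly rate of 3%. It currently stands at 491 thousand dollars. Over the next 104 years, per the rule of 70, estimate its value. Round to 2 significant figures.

around 11000 thousand dollars

Doubling time ≈ 70/3 = 23.33 years.
104 years is 104/23.33 ≈ 4.46 doublings, a factor of 2^4.46 ≈ 22.01.
491 × 22.01 ≈ 11000 thousand dollars.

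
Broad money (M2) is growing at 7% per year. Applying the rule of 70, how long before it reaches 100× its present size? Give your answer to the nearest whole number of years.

One doubling takes 70/7 = 10.00 years.
Reaching 100× takes log₂(100) ≈ 6.64 doublings.
6.64 × 10.00 ≈ 66 years.

around 66 years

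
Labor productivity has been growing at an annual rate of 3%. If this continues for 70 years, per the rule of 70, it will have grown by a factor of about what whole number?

around 8 times

Doubling time ≈ 70/3 = 23.33 years.
70/23.33 ≈ 3 doublings, so about 2^3 = 8×.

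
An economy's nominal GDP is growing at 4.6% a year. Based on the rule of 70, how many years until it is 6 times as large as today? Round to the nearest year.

Doubling time ≈ 70/4.6 = 15.22 years.
Reaching 6× takes log₂(6) ≈ 2.58 doublings.
2.58 × 15.22 ≈ 39 years.

roughly 39 years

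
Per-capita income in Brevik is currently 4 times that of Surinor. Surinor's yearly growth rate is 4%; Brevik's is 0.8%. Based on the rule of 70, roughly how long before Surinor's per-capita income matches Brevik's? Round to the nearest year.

around 44 years

The growth-rate gap is 4% − 0.8% = 3.2 percentage points.
So the ratio between them halves every 70/3.2 ≈ 21.88 years.
A 4 times gap closes after 2 halvings: 2 × 21.88 ≈ 44 years.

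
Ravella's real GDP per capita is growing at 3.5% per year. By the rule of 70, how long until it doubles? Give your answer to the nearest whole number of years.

Doubling time ≈ 70 / 3.5 = 20.00 years.

approximately 20 years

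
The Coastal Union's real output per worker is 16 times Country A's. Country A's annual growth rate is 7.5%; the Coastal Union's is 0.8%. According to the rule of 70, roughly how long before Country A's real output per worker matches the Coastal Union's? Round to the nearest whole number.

approximately 42 years

The growth-rate gap is 7.5% − 0.8% = 6.7 percentage points.
So the ratio between them halves every 70/6.7 ≈ 10.45 years.
A 16 times gap closes after 4 halvings: 4 × 10.45 ≈ 42 years.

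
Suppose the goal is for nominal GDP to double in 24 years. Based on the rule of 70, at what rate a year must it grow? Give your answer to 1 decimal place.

70 / 24 ≈ 2.92, so about 2.9% a year.

2.9%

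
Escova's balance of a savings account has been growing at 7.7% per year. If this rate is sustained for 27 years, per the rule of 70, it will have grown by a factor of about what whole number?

70/7.7 ≈ 9.09 years per doubling.
27 years fits 3 doublings: 2^3 = 8.

8 times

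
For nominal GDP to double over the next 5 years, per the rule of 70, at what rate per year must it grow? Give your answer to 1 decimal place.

70 / 5 ≈ 14.00, so about 14.0% per year.

about 14.0%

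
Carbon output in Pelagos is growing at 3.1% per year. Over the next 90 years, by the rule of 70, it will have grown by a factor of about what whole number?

At 3.1% one doubling takes ≈ 22.58 years; 90 years is 4 of them, so ×16.

roughly 16 times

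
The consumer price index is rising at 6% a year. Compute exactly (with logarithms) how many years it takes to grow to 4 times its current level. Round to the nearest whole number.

t = ln(4) / ln(1 + 0.06) = 1.3863 / 0.058269 ≈ 23.79.
≈ 24 years.

24 years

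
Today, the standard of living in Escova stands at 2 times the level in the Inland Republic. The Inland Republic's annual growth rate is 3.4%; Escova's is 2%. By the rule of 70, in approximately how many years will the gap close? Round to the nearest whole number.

50 years

The growth-rate gap is 3.4% − 2% = 1.4 percentage points.
So the ratio between them halves every 70/1.4 ≈ 50.00 years.
A 2 times gap closes after 1 halving: 1 × 50.00 ≈ 50 years.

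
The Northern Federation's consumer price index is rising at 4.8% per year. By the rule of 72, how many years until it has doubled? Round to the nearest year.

Doubling time ≈ 72 / 4.8 = 15.00 years.

around 15 years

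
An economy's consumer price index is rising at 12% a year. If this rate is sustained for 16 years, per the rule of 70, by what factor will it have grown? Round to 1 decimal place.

≈ 6.7 times

Doubling time ≈ 70/12 = 5.83 years.
16 years / 5.83 ≈ 2.74 doublings → factor 2^2.74 ≈ 6.7.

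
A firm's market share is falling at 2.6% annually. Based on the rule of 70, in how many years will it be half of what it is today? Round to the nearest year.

The rule works in reverse for decay: 70/2.6 ≈ 26.92 years to halve.

approximately 27 years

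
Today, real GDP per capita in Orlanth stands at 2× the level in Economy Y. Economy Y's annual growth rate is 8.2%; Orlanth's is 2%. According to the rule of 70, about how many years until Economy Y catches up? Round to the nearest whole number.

roughly 11 years

What matters is the difference: 6.2 pp.
Rule of 70 on the gap: the ratio halves every 70/6.2 ≈ 11.29 years.
A 2× gap closes after 1 halving: 1 × 11.29 ≈ 11 years.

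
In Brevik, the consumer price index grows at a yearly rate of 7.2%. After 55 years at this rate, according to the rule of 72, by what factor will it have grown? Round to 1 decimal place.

about 45.3 times

Doubling time ≈ 72/7.2 = 10.00 years.
55 years / 10.00 ≈ 5.50 doublings → factor 2^5.50 ≈ 45.3.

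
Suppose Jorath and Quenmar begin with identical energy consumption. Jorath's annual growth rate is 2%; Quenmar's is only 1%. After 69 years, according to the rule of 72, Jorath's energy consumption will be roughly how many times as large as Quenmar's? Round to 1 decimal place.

around 1.9 times

Only the 1-point difference matters.
72/1 ≈ 72.00 years per doubling of the ratio; 69 years gives 0.96 doublings, so ≈ 1.9×.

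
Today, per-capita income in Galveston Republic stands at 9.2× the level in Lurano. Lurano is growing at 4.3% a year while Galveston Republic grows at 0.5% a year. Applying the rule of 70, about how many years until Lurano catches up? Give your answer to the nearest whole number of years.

Lurano gains on Galveston Republic at 4.3% − 0.5% = 3.8 points a year.
At that relative rate the gap halves every 70/3.8 ≈ 18.42 years.
A 9.2× gap takes log₂(9.2) ≈ 3.20 halvings to close: 3.20 × 18.42 ≈ 59 years.

roughly 59 years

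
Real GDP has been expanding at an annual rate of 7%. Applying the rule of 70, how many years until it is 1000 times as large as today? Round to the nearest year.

approximately 100 years

Doubling time ≈ 70/7 = 10.00 years.
Reaching 1000× takes log₂(1000) ≈ 9.97 doublings.
9.97 × 10.00 ≈ 100 years.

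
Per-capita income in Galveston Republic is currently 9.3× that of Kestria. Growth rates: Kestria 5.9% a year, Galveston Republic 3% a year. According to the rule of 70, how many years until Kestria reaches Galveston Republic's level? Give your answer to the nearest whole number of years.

The growth-rate gap is 5.9% − 3% = 2.9 percentage points.
So the ratio between them halves every 70/2.9 ≈ 24.14 years.
A 9.3× gap takes log₂(9.3) ≈ 3.22 halvings to close: 3.22 × 24.14 ≈ 78 years.

approximately 78 years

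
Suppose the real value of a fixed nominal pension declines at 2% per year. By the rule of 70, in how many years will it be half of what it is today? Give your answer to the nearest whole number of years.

≈ 35 years

Falling at 2%, it halves about every 70/2 = 35.00 years.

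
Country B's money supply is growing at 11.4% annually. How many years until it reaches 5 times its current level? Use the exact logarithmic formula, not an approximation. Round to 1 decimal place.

t = ln(5) / ln(1 + 0.114) = 1.6094 / 0.107957 ≈ 14.91.

14.9 years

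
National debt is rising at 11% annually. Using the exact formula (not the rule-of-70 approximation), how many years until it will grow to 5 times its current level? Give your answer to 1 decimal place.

15.4 years

t = ln(5) / ln(1 + 0.11) = 1.6094 / 0.104360 ≈ 15.42.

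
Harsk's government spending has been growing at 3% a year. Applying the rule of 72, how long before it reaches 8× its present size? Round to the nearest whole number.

Doubling time ≈ 72/3 = 24.00 years.
8 = 2^3, so 3 doublings → 72 years.

around 72 years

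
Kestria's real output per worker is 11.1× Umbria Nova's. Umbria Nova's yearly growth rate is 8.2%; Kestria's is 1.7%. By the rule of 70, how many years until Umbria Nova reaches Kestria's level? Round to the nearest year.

about 37 years

What matters is the difference: 6.5 pp.
Rule of 70 on the gap: the ratio halves every 70/6.5 ≈ 10.77 years.
An 11.1× gap takes log₂(11.1) ≈ 3.47 halvings to close: 3.47 × 10.77 ≈ 37 years.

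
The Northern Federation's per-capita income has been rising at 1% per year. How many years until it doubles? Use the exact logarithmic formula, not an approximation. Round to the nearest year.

70 years

t = ln(2) / ln(1 + 0.01) = 0.6931 / 0.009950 ≈ 69.66.
≈ 70 years.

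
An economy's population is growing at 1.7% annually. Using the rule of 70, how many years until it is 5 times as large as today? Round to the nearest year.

One doubling takes 70/1.7 = 41.18 years.
Reaching 5× takes log₂(5) ≈ 2.32 doublings.
2.32 × 41.18 ≈ 96 years.

approximately 96 years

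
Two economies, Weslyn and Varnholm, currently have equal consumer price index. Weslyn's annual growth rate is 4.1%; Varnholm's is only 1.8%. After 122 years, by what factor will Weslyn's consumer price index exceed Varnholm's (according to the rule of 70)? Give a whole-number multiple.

approximately 16 times

Weslyn pulls ahead at 2.3 pp per year, so the ratio doubles every 70/2.3 ≈ 30.43 years.
In 122 years that's 4.01 doublings: 2^4.01 ≈ 16.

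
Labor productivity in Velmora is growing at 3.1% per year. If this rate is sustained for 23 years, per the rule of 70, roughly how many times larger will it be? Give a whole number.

Doubling time ≈ 70/3.1 = 22.58 years.
23/22.58 ≈ 1 doubling, so about 2^1 = 2×.

about 2 times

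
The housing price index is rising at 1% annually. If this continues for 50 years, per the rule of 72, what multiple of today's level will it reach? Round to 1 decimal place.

about 1.6 times

Doubling time ≈ 72/1 = 72.00 years.
50 years / 72.00 ≈ 0.69 doublings → factor 2^0.69 ≈ 1.6.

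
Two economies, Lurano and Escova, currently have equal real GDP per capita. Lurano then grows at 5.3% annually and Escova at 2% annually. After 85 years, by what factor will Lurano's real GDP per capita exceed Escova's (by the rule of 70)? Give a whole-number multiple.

Rate gap = 5.3% − 2% = 3.3 points.
The ratio doubles every 70/3.3 ≈ 21.21 years.
85/21.21 ≈ 4.01 doublings → ratio ≈ 2^4.01 ≈ 16.

around 16 times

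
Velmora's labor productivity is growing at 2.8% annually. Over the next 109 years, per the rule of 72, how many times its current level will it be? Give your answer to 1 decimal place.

about 18.9 times

Doubles every ≈ 25.71 years (72/2.8).
109 years is 4.24 doublings; 2^4.24 ≈ 18.9×.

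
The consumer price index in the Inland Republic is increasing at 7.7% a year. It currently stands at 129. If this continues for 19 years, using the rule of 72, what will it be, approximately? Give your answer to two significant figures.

Doubling time ≈ 72/7.7 = 9.35 years.
19 years is 19/9.35 ≈ 2.03 doublings, a factor of 2^2.03 ≈ 4.08.
129 × 4.08 ≈ 530.

around 530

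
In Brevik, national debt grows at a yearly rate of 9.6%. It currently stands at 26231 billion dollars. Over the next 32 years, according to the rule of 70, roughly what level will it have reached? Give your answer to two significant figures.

around 550000 billion dollars

It doubles every 70/9.6 ≈ 7.29 years, so 32 years is 4.39 doublings.
2^4.39 ≈ 20.97; 26231 × 20.97 ≈ 550000 billion dollars.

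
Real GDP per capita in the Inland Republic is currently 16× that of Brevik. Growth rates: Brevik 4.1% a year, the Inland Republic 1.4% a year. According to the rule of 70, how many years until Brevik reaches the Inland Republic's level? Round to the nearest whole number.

roughly 104 years

What matters is the difference: 2.7 pp.
Rule of 70 on the gap: the ratio halves every 70/2.7 ≈ 25.93 years.
A 16× gap closes after 4 halvings: 4 × 25.93 ≈ 104 years.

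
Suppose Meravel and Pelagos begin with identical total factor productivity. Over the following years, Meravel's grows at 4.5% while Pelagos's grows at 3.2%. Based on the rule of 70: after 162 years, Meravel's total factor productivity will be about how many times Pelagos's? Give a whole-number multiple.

Rate gap = 4.5% − 3.2% = 1.3 points.
The ratio doubles every 70/1.3 ≈ 53.85 years.
162/53.85 ≈ 3.01 doublings → ratio ≈ 2^3.01 ≈ 8.

around 8 times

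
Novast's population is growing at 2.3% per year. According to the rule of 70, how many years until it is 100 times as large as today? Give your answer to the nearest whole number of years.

roughly 202 years

At 2.3% it doubles every 70/2.3 ≈ 30.43 years.
100× is log₂ 100 ≈ 6.64 doublings, so ≈ 6.64 × 30.43 = 202 years.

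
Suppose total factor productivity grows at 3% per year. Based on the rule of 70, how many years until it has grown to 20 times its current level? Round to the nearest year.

≈ 101 years

At 3% it doubles every 70/3 ≈ 23.33 years.
Reaching 20× takes log₂(20) ≈ 4.32 doublings.
4.32 × 23.33 ≈ 101 years.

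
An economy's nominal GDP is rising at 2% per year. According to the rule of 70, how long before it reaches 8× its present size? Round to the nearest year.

At 2% it doubles every 70/2 ≈ 35.00 years.
8 = 2^3, so 3 doublings → 105 years.

≈ 105 years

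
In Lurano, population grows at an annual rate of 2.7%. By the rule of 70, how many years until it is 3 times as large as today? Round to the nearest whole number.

One doubling takes 70/2.7 = 25.93 years.
3× is log₂ 3 ≈ 1.58 doublings, so ≈ 1.58 × 25.93 = 41 years.

approximately 41 years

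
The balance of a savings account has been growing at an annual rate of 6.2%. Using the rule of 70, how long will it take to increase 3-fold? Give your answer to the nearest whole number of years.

At 6.2% it doubles every 70/6.2 ≈ 11.29 years.
3× is log₂ 3 ≈ 1.58 doublings, so ≈ 1.58 × 11.29 = 18 years.

about 18 years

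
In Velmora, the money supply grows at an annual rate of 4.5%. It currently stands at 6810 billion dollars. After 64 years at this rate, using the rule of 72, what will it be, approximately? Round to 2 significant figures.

Doubling time ≈ 72/4.5 = 16.00 years.
64 years is 64/16.00 ≈ 4.00 doublings, a factor of 2^4.00 ≈ 16.00.
6810 × 16.00 ≈ 110000 billion dollars.

about 110000 billion dollars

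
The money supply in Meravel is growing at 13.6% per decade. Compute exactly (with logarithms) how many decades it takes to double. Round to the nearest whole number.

5 decades

t = ln(2) / ln(1 + 0.136) = 0.6931 / 0.127513 ≈ 5.44.
≈ 5 decades.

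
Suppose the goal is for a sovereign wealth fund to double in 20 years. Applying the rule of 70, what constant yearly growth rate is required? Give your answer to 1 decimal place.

70 / 20 ≈ 3.50, so about 3.5% per year.

about 3.5%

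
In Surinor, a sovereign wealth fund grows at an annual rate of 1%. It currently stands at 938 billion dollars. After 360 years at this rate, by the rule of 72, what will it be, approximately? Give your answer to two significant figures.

It doubles every 72/1 ≈ 72.00 years, so 360 years is 5.00 doublings.
2^5.00 ≈ 32.00; 938 × 32.00 ≈ 30000 billion dollars.

≈ 30000 billion dollars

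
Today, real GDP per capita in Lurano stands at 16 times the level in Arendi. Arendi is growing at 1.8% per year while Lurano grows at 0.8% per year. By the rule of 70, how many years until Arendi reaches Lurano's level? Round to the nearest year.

Arendi gains on Lurano at 1.8% − 0.8% = 1 point a year.
At that relative rate the gap halves every 70/1 ≈ 70.00 years.
A 16 times gap closes after 4 halvings: 4 × 70.00 ≈ 280 years.

≈ 280 years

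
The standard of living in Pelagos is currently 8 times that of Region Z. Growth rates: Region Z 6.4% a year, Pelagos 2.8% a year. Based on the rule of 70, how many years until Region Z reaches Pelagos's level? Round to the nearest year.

The growth-rate gap is 6.4% − 2.8% = 3.6 percentage points.
So the ratio between them halves every 70/3.6 ≈ 19.44 years.
An 8 times gap closes after 3 halvings: 3 × 19.44 ≈ 58 years.

roughly 58 years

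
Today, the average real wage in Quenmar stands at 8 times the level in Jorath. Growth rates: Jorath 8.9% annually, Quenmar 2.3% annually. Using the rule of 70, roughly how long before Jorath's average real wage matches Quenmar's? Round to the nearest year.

approximately 32 years

The growth-rate gap is 8.9% − 2.3% = 6.6 percentage points.
So the ratio between them halves every 70/6.6 ≈ 10.61 years.
An 8 times gap closes after 3 halvings: 3 × 10.61 ≈ 32 years.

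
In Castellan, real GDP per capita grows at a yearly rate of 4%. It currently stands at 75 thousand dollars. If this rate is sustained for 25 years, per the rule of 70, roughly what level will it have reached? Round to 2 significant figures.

Doubling time ≈ 70/4 = 17.50 years.
25 years is 25/17.50 ≈ 1.43 doublings, a factor of 2^1.43 ≈ 2.69.
75 × 2.69 ≈ 200 thousand dollars.

≈ 200 thousand dollars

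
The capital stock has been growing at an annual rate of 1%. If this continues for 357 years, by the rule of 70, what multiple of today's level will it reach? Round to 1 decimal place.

around 34.3 times

Doubling time ≈ 70/1 = 70.00 years.
357 years / 70.00 ≈ 5.10 doublings → factor 2^5.10 ≈ 34.3.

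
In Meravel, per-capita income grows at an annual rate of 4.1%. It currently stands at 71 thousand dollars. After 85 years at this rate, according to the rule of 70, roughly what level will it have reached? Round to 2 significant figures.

Doubling time ≈ 70/4.1 = 17.07 years.
85 years is 85/17.07 ≈ 4.98 doublings, a factor of 2^4.98 ≈ 31.56.
71 × 31.56 ≈ 2200 thousand dollars.

about 2200 thousand dollars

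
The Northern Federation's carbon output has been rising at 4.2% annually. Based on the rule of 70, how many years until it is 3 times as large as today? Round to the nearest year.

At 4.2% it doubles every 70/4.2 ≈ 16.67 years.
3× is log₂ 3 ≈ 1.58 doublings, so ≈ 1.58 × 16.67 = 26 years.

≈ 26 years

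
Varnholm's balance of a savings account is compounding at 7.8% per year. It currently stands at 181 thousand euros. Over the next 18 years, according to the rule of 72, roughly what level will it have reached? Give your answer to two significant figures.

around 700 thousand euros

It doubles every 72/7.8 ≈ 9.23 years, so 18 years is 1.95 doublings.
2^1.95 ≈ 3.86; 181 × 3.86 ≈ 700 thousand euros.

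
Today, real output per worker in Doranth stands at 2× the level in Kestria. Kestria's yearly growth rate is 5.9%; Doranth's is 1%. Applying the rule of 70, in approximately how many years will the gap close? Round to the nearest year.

What matters is the difference: 4.9 pp.
Rule of 70 on the gap: the ratio halves every 70/4.9 ≈ 14.29 years.
A 2× gap closes after 1 halving: 1 × 14.29 ≈ 14 years.

≈ 14 years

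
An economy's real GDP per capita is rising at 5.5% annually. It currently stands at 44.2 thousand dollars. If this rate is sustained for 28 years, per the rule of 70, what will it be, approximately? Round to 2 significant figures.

It doubles every 70/5.5 ≈ 12.73 years, so 28 years is 2.20 doublings.
2^2.20 ≈ 4.59; 44.2 × 4.59 ≈ 200 thousand dollars.

roughly 200 thousand dollars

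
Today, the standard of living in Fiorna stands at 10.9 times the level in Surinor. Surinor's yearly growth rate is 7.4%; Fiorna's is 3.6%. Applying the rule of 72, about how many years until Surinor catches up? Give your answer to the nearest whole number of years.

What matters is the difference: 3.8 pp.
Rule of 72 on the gap: the ratio halves every 72/3.8 ≈ 18.95 years.
A 10.9 times gap takes log₂(10.9) ≈ 3.45 halvings to close: 3.45 × 18.95 ≈ 65 years.

around 65 years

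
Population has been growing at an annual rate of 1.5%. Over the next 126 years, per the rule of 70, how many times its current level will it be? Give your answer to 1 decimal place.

Doubling time ≈ 70/1.5 = 46.67 years.
126 years / 46.67 ≈ 2.70 doublings → factor 2^2.70 ≈ 6.5.

approximately 6.5 times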